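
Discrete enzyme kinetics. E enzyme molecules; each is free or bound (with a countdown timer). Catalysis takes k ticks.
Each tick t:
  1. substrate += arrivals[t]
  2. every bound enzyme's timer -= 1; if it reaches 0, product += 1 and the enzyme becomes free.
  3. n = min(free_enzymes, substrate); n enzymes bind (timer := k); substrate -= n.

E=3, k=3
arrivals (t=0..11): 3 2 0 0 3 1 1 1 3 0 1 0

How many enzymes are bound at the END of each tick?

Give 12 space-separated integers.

t=0: arr=3 -> substrate=0 bound=3 product=0
t=1: arr=2 -> substrate=2 bound=3 product=0
t=2: arr=0 -> substrate=2 bound=3 product=0
t=3: arr=0 -> substrate=0 bound=2 product=3
t=4: arr=3 -> substrate=2 bound=3 product=3
t=5: arr=1 -> substrate=3 bound=3 product=3
t=6: arr=1 -> substrate=2 bound=3 product=5
t=7: arr=1 -> substrate=2 bound=3 product=6
t=8: arr=3 -> substrate=5 bound=3 product=6
t=9: arr=0 -> substrate=3 bound=3 product=8
t=10: arr=1 -> substrate=3 bound=3 product=9
t=11: arr=0 -> substrate=3 bound=3 product=9

Answer: 3 3 3 2 3 3 3 3 3 3 3 3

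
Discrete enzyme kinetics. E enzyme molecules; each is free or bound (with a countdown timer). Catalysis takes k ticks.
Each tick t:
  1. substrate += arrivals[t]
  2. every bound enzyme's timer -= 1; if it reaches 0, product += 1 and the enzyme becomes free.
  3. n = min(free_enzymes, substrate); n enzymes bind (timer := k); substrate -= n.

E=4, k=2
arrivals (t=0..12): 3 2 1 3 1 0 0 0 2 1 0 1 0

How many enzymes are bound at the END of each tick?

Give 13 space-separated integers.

t=0: arr=3 -> substrate=0 bound=3 product=0
t=1: arr=2 -> substrate=1 bound=4 product=0
t=2: arr=1 -> substrate=0 bound=3 product=3
t=3: arr=3 -> substrate=1 bound=4 product=4
t=4: arr=1 -> substrate=0 bound=4 product=6
t=5: arr=0 -> substrate=0 bound=2 product=8
t=6: arr=0 -> substrate=0 bound=0 product=10
t=7: arr=0 -> substrate=0 bound=0 product=10
t=8: arr=2 -> substrate=0 bound=2 product=10
t=9: arr=1 -> substrate=0 bound=3 product=10
t=10: arr=0 -> substrate=0 bound=1 product=12
t=11: arr=1 -> substrate=0 bound=1 product=13
t=12: arr=0 -> substrate=0 bound=1 product=13

Answer: 3 4 3 4 4 2 0 0 2 3 1 1 1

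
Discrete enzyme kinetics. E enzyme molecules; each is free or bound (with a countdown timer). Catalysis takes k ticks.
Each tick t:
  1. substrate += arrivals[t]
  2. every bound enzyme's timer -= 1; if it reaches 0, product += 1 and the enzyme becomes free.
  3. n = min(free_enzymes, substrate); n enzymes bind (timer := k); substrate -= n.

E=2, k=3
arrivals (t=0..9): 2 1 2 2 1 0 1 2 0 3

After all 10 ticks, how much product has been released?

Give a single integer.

Answer: 6

Derivation:
t=0: arr=2 -> substrate=0 bound=2 product=0
t=1: arr=1 -> substrate=1 bound=2 product=0
t=2: arr=2 -> substrate=3 bound=2 product=0
t=3: arr=2 -> substrate=3 bound=2 product=2
t=4: arr=1 -> substrate=4 bound=2 product=2
t=5: arr=0 -> substrate=4 bound=2 product=2
t=6: arr=1 -> substrate=3 bound=2 product=4
t=7: arr=2 -> substrate=5 bound=2 product=4
t=8: arr=0 -> substrate=5 bound=2 product=4
t=9: arr=3 -> substrate=6 bound=2 product=6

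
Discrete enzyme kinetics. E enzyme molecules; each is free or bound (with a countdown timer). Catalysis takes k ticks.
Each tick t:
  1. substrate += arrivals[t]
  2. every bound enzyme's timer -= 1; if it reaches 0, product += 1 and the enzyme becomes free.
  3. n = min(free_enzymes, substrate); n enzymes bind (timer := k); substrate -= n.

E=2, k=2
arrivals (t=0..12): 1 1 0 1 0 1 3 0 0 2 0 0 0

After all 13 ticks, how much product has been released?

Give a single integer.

Answer: 9

Derivation:
t=0: arr=1 -> substrate=0 bound=1 product=0
t=1: arr=1 -> substrate=0 bound=2 product=0
t=2: arr=0 -> substrate=0 bound=1 product=1
t=3: arr=1 -> substrate=0 bound=1 product=2
t=4: arr=0 -> substrate=0 bound=1 product=2
t=5: arr=1 -> substrate=0 bound=1 product=3
t=6: arr=3 -> substrate=2 bound=2 product=3
t=7: arr=0 -> substrate=1 bound=2 product=4
t=8: arr=0 -> substrate=0 bound=2 product=5
t=9: arr=2 -> substrate=1 bound=2 product=6
t=10: arr=0 -> substrate=0 bound=2 product=7
t=11: arr=0 -> substrate=0 bound=1 product=8
t=12: arr=0 -> substrate=0 bound=0 product=9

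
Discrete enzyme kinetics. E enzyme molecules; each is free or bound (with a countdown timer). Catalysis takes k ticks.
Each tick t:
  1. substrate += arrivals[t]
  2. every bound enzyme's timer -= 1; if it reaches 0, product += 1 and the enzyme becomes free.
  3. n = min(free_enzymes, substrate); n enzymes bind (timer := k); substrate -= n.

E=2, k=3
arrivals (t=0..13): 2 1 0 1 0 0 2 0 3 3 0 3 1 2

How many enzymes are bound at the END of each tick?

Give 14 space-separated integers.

Answer: 2 2 2 2 2 2 2 2 2 2 2 2 2 2

Derivation:
t=0: arr=2 -> substrate=0 bound=2 product=0
t=1: arr=1 -> substrate=1 bound=2 product=0
t=2: arr=0 -> substrate=1 bound=2 product=0
t=3: arr=1 -> substrate=0 bound=2 product=2
t=4: arr=0 -> substrate=0 bound=2 product=2
t=5: arr=0 -> substrate=0 bound=2 product=2
t=6: arr=2 -> substrate=0 bound=2 product=4
t=7: arr=0 -> substrate=0 bound=2 product=4
t=8: arr=3 -> substrate=3 bound=2 product=4
t=9: arr=3 -> substrate=4 bound=2 product=6
t=10: arr=0 -> substrate=4 bound=2 product=6
t=11: arr=3 -> substrate=7 bound=2 product=6
t=12: arr=1 -> substrate=6 bound=2 product=8
t=13: arr=2 -> substrate=8 bound=2 product=8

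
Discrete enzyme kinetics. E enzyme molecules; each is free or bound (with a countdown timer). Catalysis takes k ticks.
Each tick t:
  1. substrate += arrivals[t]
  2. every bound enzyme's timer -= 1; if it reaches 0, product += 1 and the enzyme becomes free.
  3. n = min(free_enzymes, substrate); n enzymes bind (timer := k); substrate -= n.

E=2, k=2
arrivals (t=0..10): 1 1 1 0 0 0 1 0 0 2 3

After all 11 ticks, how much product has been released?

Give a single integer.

t=0: arr=1 -> substrate=0 bound=1 product=0
t=1: arr=1 -> substrate=0 bound=2 product=0
t=2: arr=1 -> substrate=0 bound=2 product=1
t=3: arr=0 -> substrate=0 bound=1 product=2
t=4: arr=0 -> substrate=0 bound=0 product=3
t=5: arr=0 -> substrate=0 bound=0 product=3
t=6: arr=1 -> substrate=0 bound=1 product=3
t=7: arr=0 -> substrate=0 bound=1 product=3
t=8: arr=0 -> substrate=0 bound=0 product=4
t=9: arr=2 -> substrate=0 bound=2 product=4
t=10: arr=3 -> substrate=3 bound=2 product=4

Answer: 4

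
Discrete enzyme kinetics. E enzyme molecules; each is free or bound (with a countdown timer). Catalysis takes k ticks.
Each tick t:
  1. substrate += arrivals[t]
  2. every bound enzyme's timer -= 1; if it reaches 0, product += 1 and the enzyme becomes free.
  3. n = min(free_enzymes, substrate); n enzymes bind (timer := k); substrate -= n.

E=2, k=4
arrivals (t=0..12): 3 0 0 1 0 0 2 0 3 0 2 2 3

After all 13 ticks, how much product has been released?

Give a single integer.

t=0: arr=3 -> substrate=1 bound=2 product=0
t=1: arr=0 -> substrate=1 bound=2 product=0
t=2: arr=0 -> substrate=1 bound=2 product=0
t=3: arr=1 -> substrate=2 bound=2 product=0
t=4: arr=0 -> substrate=0 bound=2 product=2
t=5: arr=0 -> substrate=0 bound=2 product=2
t=6: arr=2 -> substrate=2 bound=2 product=2
t=7: arr=0 -> substrate=2 bound=2 product=2
t=8: arr=3 -> substrate=3 bound=2 product=4
t=9: arr=0 -> substrate=3 bound=2 product=4
t=10: arr=2 -> substrate=5 bound=2 product=4
t=11: arr=2 -> substrate=7 bound=2 product=4
t=12: arr=3 -> substrate=8 bound=2 product=6

Answer: 6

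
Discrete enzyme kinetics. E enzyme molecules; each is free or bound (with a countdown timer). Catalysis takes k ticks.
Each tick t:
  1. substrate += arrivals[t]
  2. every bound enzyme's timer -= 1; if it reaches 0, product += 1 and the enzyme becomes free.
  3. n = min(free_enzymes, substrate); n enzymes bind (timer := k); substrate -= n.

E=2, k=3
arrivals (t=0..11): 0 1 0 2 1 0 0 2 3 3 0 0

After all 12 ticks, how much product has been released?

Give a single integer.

t=0: arr=0 -> substrate=0 bound=0 product=0
t=1: arr=1 -> substrate=0 bound=1 product=0
t=2: arr=0 -> substrate=0 bound=1 product=0
t=3: arr=2 -> substrate=1 bound=2 product=0
t=4: arr=1 -> substrate=1 bound=2 product=1
t=5: arr=0 -> substrate=1 bound=2 product=1
t=6: arr=0 -> substrate=0 bound=2 product=2
t=7: arr=2 -> substrate=1 bound=2 product=3
t=8: arr=3 -> substrate=4 bound=2 product=3
t=9: arr=3 -> substrate=6 bound=2 product=4
t=10: arr=0 -> substrate=5 bound=2 product=5
t=11: arr=0 -> substrate=5 bound=2 product=5

Answer: 5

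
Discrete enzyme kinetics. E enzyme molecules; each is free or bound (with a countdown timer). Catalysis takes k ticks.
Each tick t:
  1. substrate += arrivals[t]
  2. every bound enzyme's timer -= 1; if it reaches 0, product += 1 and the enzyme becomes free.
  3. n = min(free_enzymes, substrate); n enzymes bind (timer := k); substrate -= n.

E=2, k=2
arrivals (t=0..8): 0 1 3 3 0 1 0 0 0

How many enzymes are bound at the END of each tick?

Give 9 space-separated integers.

t=0: arr=0 -> substrate=0 bound=0 product=0
t=1: arr=1 -> substrate=0 bound=1 product=0
t=2: arr=3 -> substrate=2 bound=2 product=0
t=3: arr=3 -> substrate=4 bound=2 product=1
t=4: arr=0 -> substrate=3 bound=2 product=2
t=5: arr=1 -> substrate=3 bound=2 product=3
t=6: arr=0 -> substrate=2 bound=2 product=4
t=7: arr=0 -> substrate=1 bound=2 product=5
t=8: arr=0 -> substrate=0 bound=2 product=6

Answer: 0 1 2 2 2 2 2 2 2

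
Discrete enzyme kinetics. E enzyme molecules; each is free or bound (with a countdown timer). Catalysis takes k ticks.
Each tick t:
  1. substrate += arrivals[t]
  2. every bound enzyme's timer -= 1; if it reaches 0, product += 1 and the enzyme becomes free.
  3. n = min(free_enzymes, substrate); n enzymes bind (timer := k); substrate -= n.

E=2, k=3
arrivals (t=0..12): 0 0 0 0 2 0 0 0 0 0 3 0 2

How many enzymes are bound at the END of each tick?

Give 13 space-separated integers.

Answer: 0 0 0 0 2 2 2 0 0 0 2 2 2

Derivation:
t=0: arr=0 -> substrate=0 bound=0 product=0
t=1: arr=0 -> substrate=0 bound=0 product=0
t=2: arr=0 -> substrate=0 bound=0 product=0
t=3: arr=0 -> substrate=0 bound=0 product=0
t=4: arr=2 -> substrate=0 bound=2 product=0
t=5: arr=0 -> substrate=0 bound=2 product=0
t=6: arr=0 -> substrate=0 bound=2 product=0
t=7: arr=0 -> substrate=0 bound=0 product=2
t=8: arr=0 -> substrate=0 bound=0 product=2
t=9: arr=0 -> substrate=0 bound=0 product=2
t=10: arr=3 -> substrate=1 bound=2 product=2
t=11: arr=0 -> substrate=1 bound=2 product=2
t=12: arr=2 -> substrate=3 bound=2 product=2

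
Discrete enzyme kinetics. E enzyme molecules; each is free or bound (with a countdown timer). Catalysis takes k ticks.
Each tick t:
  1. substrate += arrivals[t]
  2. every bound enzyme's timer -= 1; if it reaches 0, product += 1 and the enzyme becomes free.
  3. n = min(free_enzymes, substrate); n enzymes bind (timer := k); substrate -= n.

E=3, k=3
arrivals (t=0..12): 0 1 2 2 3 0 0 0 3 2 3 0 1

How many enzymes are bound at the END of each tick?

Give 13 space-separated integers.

Answer: 0 1 3 3 3 3 3 3 3 3 3 3 3

Derivation:
t=0: arr=0 -> substrate=0 bound=0 product=0
t=1: arr=1 -> substrate=0 bound=1 product=0
t=2: arr=2 -> substrate=0 bound=3 product=0
t=3: arr=2 -> substrate=2 bound=3 product=0
t=4: arr=3 -> substrate=4 bound=3 product=1
t=5: arr=0 -> substrate=2 bound=3 product=3
t=6: arr=0 -> substrate=2 bound=3 product=3
t=7: arr=0 -> substrate=1 bound=3 product=4
t=8: arr=3 -> substrate=2 bound=3 product=6
t=9: arr=2 -> substrate=4 bound=3 product=6
t=10: arr=3 -> substrate=6 bound=3 product=7
t=11: arr=0 -> substrate=4 bound=3 product=9
t=12: arr=1 -> substrate=5 bound=3 product=9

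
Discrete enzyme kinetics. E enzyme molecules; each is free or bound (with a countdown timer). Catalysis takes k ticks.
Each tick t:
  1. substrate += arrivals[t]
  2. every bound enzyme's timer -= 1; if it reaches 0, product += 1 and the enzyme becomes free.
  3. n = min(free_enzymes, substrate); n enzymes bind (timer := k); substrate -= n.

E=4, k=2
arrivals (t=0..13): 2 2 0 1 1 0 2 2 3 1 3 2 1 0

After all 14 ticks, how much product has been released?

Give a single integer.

Answer: 18

Derivation:
t=0: arr=2 -> substrate=0 bound=2 product=0
t=1: arr=2 -> substrate=0 bound=4 product=0
t=2: arr=0 -> substrate=0 bound=2 product=2
t=3: arr=1 -> substrate=0 bound=1 product=4
t=4: arr=1 -> substrate=0 bound=2 product=4
t=5: arr=0 -> substrate=0 bound=1 product=5
t=6: arr=2 -> substrate=0 bound=2 product=6
t=7: arr=2 -> substrate=0 bound=4 product=6
t=8: arr=3 -> substrate=1 bound=4 product=8
t=9: arr=1 -> substrate=0 bound=4 product=10
t=10: arr=3 -> substrate=1 bound=4 product=12
t=11: arr=2 -> substrate=1 bound=4 product=14
t=12: arr=1 -> substrate=0 bound=4 product=16
t=13: arr=0 -> substrate=0 bound=2 product=18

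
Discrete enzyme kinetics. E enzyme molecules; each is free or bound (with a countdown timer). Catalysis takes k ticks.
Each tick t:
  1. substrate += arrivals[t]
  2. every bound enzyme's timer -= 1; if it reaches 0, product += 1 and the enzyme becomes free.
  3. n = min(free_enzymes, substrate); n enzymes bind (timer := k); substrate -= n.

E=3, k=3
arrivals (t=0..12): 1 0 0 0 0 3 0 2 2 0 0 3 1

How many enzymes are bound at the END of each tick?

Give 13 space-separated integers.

t=0: arr=1 -> substrate=0 bound=1 product=0
t=1: arr=0 -> substrate=0 bound=1 product=0
t=2: arr=0 -> substrate=0 bound=1 product=0
t=3: arr=0 -> substrate=0 bound=0 product=1
t=4: arr=0 -> substrate=0 bound=0 product=1
t=5: arr=3 -> substrate=0 bound=3 product=1
t=6: arr=0 -> substrate=0 bound=3 product=1
t=7: arr=2 -> substrate=2 bound=3 product=1
t=8: arr=2 -> substrate=1 bound=3 product=4
t=9: arr=0 -> substrate=1 bound=3 product=4
t=10: arr=0 -> substrate=1 bound=3 product=4
t=11: arr=3 -> substrate=1 bound=3 product=7
t=12: arr=1 -> substrate=2 bound=3 product=7

Answer: 1 1 1 0 0 3 3 3 3 3 3 3 3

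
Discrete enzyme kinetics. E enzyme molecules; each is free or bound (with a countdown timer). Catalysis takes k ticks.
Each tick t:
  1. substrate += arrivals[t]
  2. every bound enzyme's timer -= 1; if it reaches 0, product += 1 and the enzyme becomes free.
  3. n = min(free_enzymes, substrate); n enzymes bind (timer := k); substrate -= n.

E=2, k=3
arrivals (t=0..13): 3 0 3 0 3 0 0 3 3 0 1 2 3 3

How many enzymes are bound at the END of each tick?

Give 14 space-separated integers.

Answer: 2 2 2 2 2 2 2 2 2 2 2 2 2 2

Derivation:
t=0: arr=3 -> substrate=1 bound=2 product=0
t=1: arr=0 -> substrate=1 bound=2 product=0
t=2: arr=3 -> substrate=4 bound=2 product=0
t=3: arr=0 -> substrate=2 bound=2 product=2
t=4: arr=3 -> substrate=5 bound=2 product=2
t=5: arr=0 -> substrate=5 bound=2 product=2
t=6: arr=0 -> substrate=3 bound=2 product=4
t=7: arr=3 -> substrate=6 bound=2 product=4
t=8: arr=3 -> substrate=9 bound=2 product=4
t=9: arr=0 -> substrate=7 bound=2 product=6
t=10: arr=1 -> substrate=8 bound=2 product=6
t=11: arr=2 -> substrate=10 bound=2 product=6
t=12: arr=3 -> substrate=11 bound=2 product=8
t=13: arr=3 -> substrate=14 bound=2 product=8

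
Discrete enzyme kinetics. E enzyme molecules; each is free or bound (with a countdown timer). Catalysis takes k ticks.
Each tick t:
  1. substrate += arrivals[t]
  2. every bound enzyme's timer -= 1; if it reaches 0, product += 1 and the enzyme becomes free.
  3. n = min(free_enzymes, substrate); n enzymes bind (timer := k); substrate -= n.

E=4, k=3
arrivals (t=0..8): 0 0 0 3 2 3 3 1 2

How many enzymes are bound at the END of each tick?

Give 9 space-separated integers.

Answer: 0 0 0 3 4 4 4 4 4

Derivation:
t=0: arr=0 -> substrate=0 bound=0 product=0
t=1: arr=0 -> substrate=0 bound=0 product=0
t=2: arr=0 -> substrate=0 bound=0 product=0
t=3: arr=3 -> substrate=0 bound=3 product=0
t=4: arr=2 -> substrate=1 bound=4 product=0
t=5: arr=3 -> substrate=4 bound=4 product=0
t=6: arr=3 -> substrate=4 bound=4 product=3
t=7: arr=1 -> substrate=4 bound=4 product=4
t=8: arr=2 -> substrate=6 bound=4 product=4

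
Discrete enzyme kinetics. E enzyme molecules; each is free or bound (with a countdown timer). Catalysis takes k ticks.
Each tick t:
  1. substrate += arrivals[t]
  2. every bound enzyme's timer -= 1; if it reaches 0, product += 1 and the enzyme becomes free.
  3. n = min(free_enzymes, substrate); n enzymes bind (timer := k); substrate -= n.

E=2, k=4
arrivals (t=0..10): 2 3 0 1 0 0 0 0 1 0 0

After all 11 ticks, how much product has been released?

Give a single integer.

t=0: arr=2 -> substrate=0 bound=2 product=0
t=1: arr=3 -> substrate=3 bound=2 product=0
t=2: arr=0 -> substrate=3 bound=2 product=0
t=3: arr=1 -> substrate=4 bound=2 product=0
t=4: arr=0 -> substrate=2 bound=2 product=2
t=5: arr=0 -> substrate=2 bound=2 product=2
t=6: arr=0 -> substrate=2 bound=2 product=2
t=7: arr=0 -> substrate=2 bound=2 product=2
t=8: arr=1 -> substrate=1 bound=2 product=4
t=9: arr=0 -> substrate=1 bound=2 product=4
t=10: arr=0 -> substrate=1 bound=2 product=4

Answer: 4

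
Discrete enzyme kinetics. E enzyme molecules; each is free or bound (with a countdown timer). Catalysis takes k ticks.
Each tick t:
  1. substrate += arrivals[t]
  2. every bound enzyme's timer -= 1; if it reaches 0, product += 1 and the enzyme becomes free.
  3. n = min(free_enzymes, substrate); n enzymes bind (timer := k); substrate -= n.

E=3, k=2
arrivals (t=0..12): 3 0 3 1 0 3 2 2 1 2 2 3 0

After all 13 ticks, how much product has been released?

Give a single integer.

Answer: 16

Derivation:
t=0: arr=3 -> substrate=0 bound=3 product=0
t=1: arr=0 -> substrate=0 bound=3 product=0
t=2: arr=3 -> substrate=0 bound=3 product=3
t=3: arr=1 -> substrate=1 bound=3 product=3
t=4: arr=0 -> substrate=0 bound=1 product=6
t=5: arr=3 -> substrate=1 bound=3 product=6
t=6: arr=2 -> substrate=2 bound=3 product=7
t=7: arr=2 -> substrate=2 bound=3 product=9
t=8: arr=1 -> substrate=2 bound=3 product=10
t=9: arr=2 -> substrate=2 bound=3 product=12
t=10: arr=2 -> substrate=3 bound=3 product=13
t=11: arr=3 -> substrate=4 bound=3 product=15
t=12: arr=0 -> substrate=3 bound=3 product=16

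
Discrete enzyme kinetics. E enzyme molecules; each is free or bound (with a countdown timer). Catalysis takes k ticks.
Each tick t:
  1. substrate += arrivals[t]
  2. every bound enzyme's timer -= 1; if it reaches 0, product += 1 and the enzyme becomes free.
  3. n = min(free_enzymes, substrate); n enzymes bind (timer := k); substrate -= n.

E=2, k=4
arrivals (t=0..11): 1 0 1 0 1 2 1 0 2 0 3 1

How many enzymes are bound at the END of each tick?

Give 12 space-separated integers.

Answer: 1 1 2 2 2 2 2 2 2 2 2 2

Derivation:
t=0: arr=1 -> substrate=0 bound=1 product=0
t=1: arr=0 -> substrate=0 bound=1 product=0
t=2: arr=1 -> substrate=0 bound=2 product=0
t=3: arr=0 -> substrate=0 bound=2 product=0
t=4: arr=1 -> substrate=0 bound=2 product=1
t=5: arr=2 -> substrate=2 bound=2 product=1
t=6: arr=1 -> substrate=2 bound=2 product=2
t=7: arr=0 -> substrate=2 bound=2 product=2
t=8: arr=2 -> substrate=3 bound=2 product=3
t=9: arr=0 -> substrate=3 bound=2 product=3
t=10: arr=3 -> substrate=5 bound=2 product=4
t=11: arr=1 -> substrate=6 bound=2 product=4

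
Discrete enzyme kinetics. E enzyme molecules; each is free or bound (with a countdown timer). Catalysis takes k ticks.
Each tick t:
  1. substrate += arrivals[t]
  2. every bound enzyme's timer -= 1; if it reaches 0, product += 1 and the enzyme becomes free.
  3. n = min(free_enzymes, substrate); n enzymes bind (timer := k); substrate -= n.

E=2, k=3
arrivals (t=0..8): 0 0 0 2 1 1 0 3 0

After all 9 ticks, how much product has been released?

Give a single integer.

t=0: arr=0 -> substrate=0 bound=0 product=0
t=1: arr=0 -> substrate=0 bound=0 product=0
t=2: arr=0 -> substrate=0 bound=0 product=0
t=3: arr=2 -> substrate=0 bound=2 product=0
t=4: arr=1 -> substrate=1 bound=2 product=0
t=5: arr=1 -> substrate=2 bound=2 product=0
t=6: arr=0 -> substrate=0 bound=2 product=2
t=7: arr=3 -> substrate=3 bound=2 product=2
t=8: arr=0 -> substrate=3 bound=2 product=2

Answer: 2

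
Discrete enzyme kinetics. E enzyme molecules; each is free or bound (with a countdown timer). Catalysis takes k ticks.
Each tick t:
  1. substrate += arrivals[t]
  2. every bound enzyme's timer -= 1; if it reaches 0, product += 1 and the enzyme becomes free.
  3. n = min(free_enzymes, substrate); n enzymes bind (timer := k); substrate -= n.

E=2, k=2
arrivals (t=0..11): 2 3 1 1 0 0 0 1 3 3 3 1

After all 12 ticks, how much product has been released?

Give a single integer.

t=0: arr=2 -> substrate=0 bound=2 product=0
t=1: arr=3 -> substrate=3 bound=2 product=0
t=2: arr=1 -> substrate=2 bound=2 product=2
t=3: arr=1 -> substrate=3 bound=2 product=2
t=4: arr=0 -> substrate=1 bound=2 product=4
t=5: arr=0 -> substrate=1 bound=2 product=4
t=6: arr=0 -> substrate=0 bound=1 product=6
t=7: arr=1 -> substrate=0 bound=2 product=6
t=8: arr=3 -> substrate=2 bound=2 product=7
t=9: arr=3 -> substrate=4 bound=2 product=8
t=10: arr=3 -> substrate=6 bound=2 product=9
t=11: arr=1 -> substrate=6 bound=2 product=10

Answer: 10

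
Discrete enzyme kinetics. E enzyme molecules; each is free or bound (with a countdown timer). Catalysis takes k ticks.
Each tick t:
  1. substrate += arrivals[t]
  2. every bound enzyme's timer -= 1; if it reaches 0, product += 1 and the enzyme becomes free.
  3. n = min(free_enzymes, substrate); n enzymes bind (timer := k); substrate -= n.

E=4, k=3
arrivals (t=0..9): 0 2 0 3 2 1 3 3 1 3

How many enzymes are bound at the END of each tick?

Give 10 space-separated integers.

Answer: 0 2 2 4 4 4 4 4 4 4

Derivation:
t=0: arr=0 -> substrate=0 bound=0 product=0
t=1: arr=2 -> substrate=0 bound=2 product=0
t=2: arr=0 -> substrate=0 bound=2 product=0
t=3: arr=3 -> substrate=1 bound=4 product=0
t=4: arr=2 -> substrate=1 bound=4 product=2
t=5: arr=1 -> substrate=2 bound=4 product=2
t=6: arr=3 -> substrate=3 bound=4 product=4
t=7: arr=3 -> substrate=4 bound=4 product=6
t=8: arr=1 -> substrate=5 bound=4 product=6
t=9: arr=3 -> substrate=6 bound=4 product=8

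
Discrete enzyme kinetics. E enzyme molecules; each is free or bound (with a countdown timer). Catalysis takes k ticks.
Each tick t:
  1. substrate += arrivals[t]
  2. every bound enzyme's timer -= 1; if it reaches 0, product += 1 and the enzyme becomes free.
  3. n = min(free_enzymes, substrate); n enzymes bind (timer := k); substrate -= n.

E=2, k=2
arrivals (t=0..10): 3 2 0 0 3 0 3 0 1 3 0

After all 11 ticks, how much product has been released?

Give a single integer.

Answer: 10

Derivation:
t=0: arr=3 -> substrate=1 bound=2 product=0
t=1: arr=2 -> substrate=3 bound=2 product=0
t=2: arr=0 -> substrate=1 bound=2 product=2
t=3: arr=0 -> substrate=1 bound=2 product=2
t=4: arr=3 -> substrate=2 bound=2 product=4
t=5: arr=0 -> substrate=2 bound=2 product=4
t=6: arr=3 -> substrate=3 bound=2 product=6
t=7: arr=0 -> substrate=3 bound=2 product=6
t=8: arr=1 -> substrate=2 bound=2 product=8
t=9: arr=3 -> substrate=5 bound=2 product=8
t=10: arr=0 -> substrate=3 bound=2 product=10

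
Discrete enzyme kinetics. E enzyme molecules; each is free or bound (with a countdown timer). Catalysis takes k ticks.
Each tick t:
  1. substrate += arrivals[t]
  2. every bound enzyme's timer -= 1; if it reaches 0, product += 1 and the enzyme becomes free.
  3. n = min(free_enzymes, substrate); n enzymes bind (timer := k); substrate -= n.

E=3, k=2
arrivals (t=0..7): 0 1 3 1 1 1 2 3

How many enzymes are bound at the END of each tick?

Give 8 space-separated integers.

Answer: 0 1 3 3 3 3 3 3

Derivation:
t=0: arr=0 -> substrate=0 bound=0 product=0
t=1: arr=1 -> substrate=0 bound=1 product=0
t=2: arr=3 -> substrate=1 bound=3 product=0
t=3: arr=1 -> substrate=1 bound=3 product=1
t=4: arr=1 -> substrate=0 bound=3 product=3
t=5: arr=1 -> substrate=0 bound=3 product=4
t=6: arr=2 -> substrate=0 bound=3 product=6
t=7: arr=3 -> substrate=2 bound=3 product=7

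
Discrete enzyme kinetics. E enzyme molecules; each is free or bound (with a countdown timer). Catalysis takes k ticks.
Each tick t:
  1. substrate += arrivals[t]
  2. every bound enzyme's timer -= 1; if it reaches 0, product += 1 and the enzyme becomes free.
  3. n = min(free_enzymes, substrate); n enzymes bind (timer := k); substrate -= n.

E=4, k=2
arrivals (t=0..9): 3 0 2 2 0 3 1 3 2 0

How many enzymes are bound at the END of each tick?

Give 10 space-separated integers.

Answer: 3 3 2 4 2 3 4 4 4 2

Derivation:
t=0: arr=3 -> substrate=0 bound=3 product=0
t=1: arr=0 -> substrate=0 bound=3 product=0
t=2: arr=2 -> substrate=0 bound=2 product=3
t=3: arr=2 -> substrate=0 bound=4 product=3
t=4: arr=0 -> substrate=0 bound=2 product=5
t=5: arr=3 -> substrate=0 bound=3 product=7
t=6: arr=1 -> substrate=0 bound=4 product=7
t=7: arr=3 -> substrate=0 bound=4 product=10
t=8: arr=2 -> substrate=1 bound=4 product=11
t=9: arr=0 -> substrate=0 bound=2 product=14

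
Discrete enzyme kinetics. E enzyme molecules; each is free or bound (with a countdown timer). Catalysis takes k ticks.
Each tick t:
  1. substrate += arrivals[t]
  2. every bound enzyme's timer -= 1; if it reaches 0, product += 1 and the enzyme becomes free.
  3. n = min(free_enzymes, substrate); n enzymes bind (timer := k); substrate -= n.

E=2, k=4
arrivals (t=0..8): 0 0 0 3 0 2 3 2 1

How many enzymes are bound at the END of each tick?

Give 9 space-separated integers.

Answer: 0 0 0 2 2 2 2 2 2

Derivation:
t=0: arr=0 -> substrate=0 bound=0 product=0
t=1: arr=0 -> substrate=0 bound=0 product=0
t=2: arr=0 -> substrate=0 bound=0 product=0
t=3: arr=3 -> substrate=1 bound=2 product=0
t=4: arr=0 -> substrate=1 bound=2 product=0
t=5: arr=2 -> substrate=3 bound=2 product=0
t=6: arr=3 -> substrate=6 bound=2 product=0
t=7: arr=2 -> substrate=6 bound=2 product=2
t=8: arr=1 -> substrate=7 bound=2 product=2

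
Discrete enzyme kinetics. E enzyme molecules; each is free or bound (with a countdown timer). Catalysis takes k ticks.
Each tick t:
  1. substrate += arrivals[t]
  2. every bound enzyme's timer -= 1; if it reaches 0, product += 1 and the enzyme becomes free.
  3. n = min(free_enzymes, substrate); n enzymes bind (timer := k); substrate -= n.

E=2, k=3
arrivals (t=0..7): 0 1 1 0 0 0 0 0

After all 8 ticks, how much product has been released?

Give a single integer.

Answer: 2

Derivation:
t=0: arr=0 -> substrate=0 bound=0 product=0
t=1: arr=1 -> substrate=0 bound=1 product=0
t=2: arr=1 -> substrate=0 bound=2 product=0
t=3: arr=0 -> substrate=0 bound=2 product=0
t=4: arr=0 -> substrate=0 bound=1 product=1
t=5: arr=0 -> substrate=0 bound=0 product=2
t=6: arr=0 -> substrate=0 bound=0 product=2
t=7: arr=0 -> substrate=0 bound=0 product=2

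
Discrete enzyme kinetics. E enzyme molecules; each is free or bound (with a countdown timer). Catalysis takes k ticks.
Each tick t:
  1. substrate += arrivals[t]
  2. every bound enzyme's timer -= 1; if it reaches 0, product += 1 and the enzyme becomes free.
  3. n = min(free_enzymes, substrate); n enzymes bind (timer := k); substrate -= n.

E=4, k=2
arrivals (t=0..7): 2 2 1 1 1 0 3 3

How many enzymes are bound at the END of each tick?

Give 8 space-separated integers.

Answer: 2 4 3 2 2 1 3 4

Derivation:
t=0: arr=2 -> substrate=0 bound=2 product=0
t=1: arr=2 -> substrate=0 bound=4 product=0
t=2: arr=1 -> substrate=0 bound=3 product=2
t=3: arr=1 -> substrate=0 bound=2 product=4
t=4: arr=1 -> substrate=0 bound=2 product=5
t=5: arr=0 -> substrate=0 bound=1 product=6
t=6: arr=3 -> substrate=0 bound=3 product=7
t=7: arr=3 -> substrate=2 bound=4 product=7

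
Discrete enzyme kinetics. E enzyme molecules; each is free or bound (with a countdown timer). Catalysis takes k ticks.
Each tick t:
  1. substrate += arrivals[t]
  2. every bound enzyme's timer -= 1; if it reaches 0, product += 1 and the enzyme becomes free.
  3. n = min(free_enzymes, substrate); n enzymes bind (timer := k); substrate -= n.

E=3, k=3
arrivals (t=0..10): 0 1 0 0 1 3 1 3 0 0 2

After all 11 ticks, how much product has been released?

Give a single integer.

t=0: arr=0 -> substrate=0 bound=0 product=0
t=1: arr=1 -> substrate=0 bound=1 product=0
t=2: arr=0 -> substrate=0 bound=1 product=0
t=3: arr=0 -> substrate=0 bound=1 product=0
t=4: arr=1 -> substrate=0 bound=1 product=1
t=5: arr=3 -> substrate=1 bound=3 product=1
t=6: arr=1 -> substrate=2 bound=3 product=1
t=7: arr=3 -> substrate=4 bound=3 product=2
t=8: arr=0 -> substrate=2 bound=3 product=4
t=9: arr=0 -> substrate=2 bound=3 product=4
t=10: arr=2 -> substrate=3 bound=3 product=5

Answer: 5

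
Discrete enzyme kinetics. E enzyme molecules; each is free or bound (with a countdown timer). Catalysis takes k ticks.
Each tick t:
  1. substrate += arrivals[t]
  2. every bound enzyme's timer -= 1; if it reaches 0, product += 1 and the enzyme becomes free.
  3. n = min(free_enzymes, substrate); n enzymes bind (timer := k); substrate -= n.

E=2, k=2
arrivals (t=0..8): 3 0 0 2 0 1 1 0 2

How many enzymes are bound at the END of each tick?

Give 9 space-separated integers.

t=0: arr=3 -> substrate=1 bound=2 product=0
t=1: arr=0 -> substrate=1 bound=2 product=0
t=2: arr=0 -> substrate=0 bound=1 product=2
t=3: arr=2 -> substrate=1 bound=2 product=2
t=4: arr=0 -> substrate=0 bound=2 product=3
t=5: arr=1 -> substrate=0 bound=2 product=4
t=6: arr=1 -> substrate=0 bound=2 product=5
t=7: arr=0 -> substrate=0 bound=1 product=6
t=8: arr=2 -> substrate=0 bound=2 product=7

Answer: 2 2 1 2 2 2 2 1 2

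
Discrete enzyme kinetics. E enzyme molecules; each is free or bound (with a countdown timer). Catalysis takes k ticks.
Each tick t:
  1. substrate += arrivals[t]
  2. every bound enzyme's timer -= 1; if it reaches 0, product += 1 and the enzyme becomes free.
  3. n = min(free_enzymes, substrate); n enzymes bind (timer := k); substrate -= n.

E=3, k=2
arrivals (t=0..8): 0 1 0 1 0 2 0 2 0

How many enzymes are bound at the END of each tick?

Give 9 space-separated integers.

t=0: arr=0 -> substrate=0 bound=0 product=0
t=1: arr=1 -> substrate=0 bound=1 product=0
t=2: arr=0 -> substrate=0 bound=1 product=0
t=3: arr=1 -> substrate=0 bound=1 product=1
t=4: arr=0 -> substrate=0 bound=1 product=1
t=5: arr=2 -> substrate=0 bound=2 product=2
t=6: arr=0 -> substrate=0 bound=2 product=2
t=7: arr=2 -> substrate=0 bound=2 product=4
t=8: arr=0 -> substrate=0 bound=2 product=4

Answer: 0 1 1 1 1 2 2 2 2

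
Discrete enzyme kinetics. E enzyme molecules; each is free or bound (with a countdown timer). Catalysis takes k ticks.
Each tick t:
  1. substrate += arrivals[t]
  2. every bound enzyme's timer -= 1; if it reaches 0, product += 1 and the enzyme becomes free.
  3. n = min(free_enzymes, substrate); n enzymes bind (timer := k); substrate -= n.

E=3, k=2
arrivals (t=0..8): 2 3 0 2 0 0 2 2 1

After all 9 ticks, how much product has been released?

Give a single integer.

t=0: arr=2 -> substrate=0 bound=2 product=0
t=1: arr=3 -> substrate=2 bound=3 product=0
t=2: arr=0 -> substrate=0 bound=3 product=2
t=3: arr=2 -> substrate=1 bound=3 product=3
t=4: arr=0 -> substrate=0 bound=2 product=5
t=5: arr=0 -> substrate=0 bound=1 product=6
t=6: arr=2 -> substrate=0 bound=2 product=7
t=7: arr=2 -> substrate=1 bound=3 product=7
t=8: arr=1 -> substrate=0 bound=3 product=9

Answer: 9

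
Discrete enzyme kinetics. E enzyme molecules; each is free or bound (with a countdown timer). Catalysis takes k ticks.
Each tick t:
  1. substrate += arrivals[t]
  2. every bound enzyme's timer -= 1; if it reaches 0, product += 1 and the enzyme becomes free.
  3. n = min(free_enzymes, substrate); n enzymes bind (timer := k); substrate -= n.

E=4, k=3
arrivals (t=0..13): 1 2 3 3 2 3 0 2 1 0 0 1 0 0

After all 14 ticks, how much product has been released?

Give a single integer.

t=0: arr=1 -> substrate=0 bound=1 product=0
t=1: arr=2 -> substrate=0 bound=3 product=0
t=2: arr=3 -> substrate=2 bound=4 product=0
t=3: arr=3 -> substrate=4 bound=4 product=1
t=4: arr=2 -> substrate=4 bound=4 product=3
t=5: arr=3 -> substrate=6 bound=4 product=4
t=6: arr=0 -> substrate=5 bound=4 product=5
t=7: arr=2 -> substrate=5 bound=4 product=7
t=8: arr=1 -> substrate=5 bound=4 product=8
t=9: arr=0 -> substrate=4 bound=4 product=9
t=10: arr=0 -> substrate=2 bound=4 product=11
t=11: arr=1 -> substrate=2 bound=4 product=12
t=12: arr=0 -> substrate=1 bound=4 product=13
t=13: arr=0 -> substrate=0 bound=3 product=15

Answer: 15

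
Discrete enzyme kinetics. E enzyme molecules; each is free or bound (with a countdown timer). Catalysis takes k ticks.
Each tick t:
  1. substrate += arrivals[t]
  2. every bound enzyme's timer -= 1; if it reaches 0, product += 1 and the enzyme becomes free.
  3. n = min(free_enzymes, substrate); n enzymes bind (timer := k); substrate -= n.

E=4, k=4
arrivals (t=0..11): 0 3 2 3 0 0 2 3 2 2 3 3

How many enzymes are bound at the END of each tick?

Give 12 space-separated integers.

t=0: arr=0 -> substrate=0 bound=0 product=0
t=1: arr=3 -> substrate=0 bound=3 product=0
t=2: arr=2 -> substrate=1 bound=4 product=0
t=3: arr=3 -> substrate=4 bound=4 product=0
t=4: arr=0 -> substrate=4 bound=4 product=0
t=5: arr=0 -> substrate=1 bound=4 product=3
t=6: arr=2 -> substrate=2 bound=4 product=4
t=7: arr=3 -> substrate=5 bound=4 product=4
t=8: arr=2 -> substrate=7 bound=4 product=4
t=9: arr=2 -> substrate=6 bound=4 product=7
t=10: arr=3 -> substrate=8 bound=4 product=8
t=11: arr=3 -> substrate=11 bound=4 product=8

Answer: 0 3 4 4 4 4 4 4 4 4 4 4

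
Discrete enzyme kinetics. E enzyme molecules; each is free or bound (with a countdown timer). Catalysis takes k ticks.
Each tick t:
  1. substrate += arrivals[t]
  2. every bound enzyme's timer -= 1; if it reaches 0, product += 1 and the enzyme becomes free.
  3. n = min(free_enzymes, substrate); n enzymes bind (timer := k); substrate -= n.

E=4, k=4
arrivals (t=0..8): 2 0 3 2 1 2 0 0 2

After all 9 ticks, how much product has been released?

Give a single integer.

t=0: arr=2 -> substrate=0 bound=2 product=0
t=1: arr=0 -> substrate=0 bound=2 product=0
t=2: arr=3 -> substrate=1 bound=4 product=0
t=3: arr=2 -> substrate=3 bound=4 product=0
t=4: arr=1 -> substrate=2 bound=4 product=2
t=5: arr=2 -> substrate=4 bound=4 product=2
t=6: arr=0 -> substrate=2 bound=4 product=4
t=7: arr=0 -> substrate=2 bound=4 product=4
t=8: arr=2 -> substrate=2 bound=4 product=6

Answer: 6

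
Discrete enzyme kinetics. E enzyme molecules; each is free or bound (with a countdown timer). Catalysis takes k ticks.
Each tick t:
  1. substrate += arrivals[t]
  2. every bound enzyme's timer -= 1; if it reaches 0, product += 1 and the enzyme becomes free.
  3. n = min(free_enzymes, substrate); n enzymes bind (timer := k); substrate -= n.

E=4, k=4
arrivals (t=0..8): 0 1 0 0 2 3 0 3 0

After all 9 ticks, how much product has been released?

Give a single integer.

t=0: arr=0 -> substrate=0 bound=0 product=0
t=1: arr=1 -> substrate=0 bound=1 product=0
t=2: arr=0 -> substrate=0 bound=1 product=0
t=3: arr=0 -> substrate=0 bound=1 product=0
t=4: arr=2 -> substrate=0 bound=3 product=0
t=5: arr=3 -> substrate=1 bound=4 product=1
t=6: arr=0 -> substrate=1 bound=4 product=1
t=7: arr=3 -> substrate=4 bound=4 product=1
t=8: arr=0 -> substrate=2 bound=4 product=3

Answer: 3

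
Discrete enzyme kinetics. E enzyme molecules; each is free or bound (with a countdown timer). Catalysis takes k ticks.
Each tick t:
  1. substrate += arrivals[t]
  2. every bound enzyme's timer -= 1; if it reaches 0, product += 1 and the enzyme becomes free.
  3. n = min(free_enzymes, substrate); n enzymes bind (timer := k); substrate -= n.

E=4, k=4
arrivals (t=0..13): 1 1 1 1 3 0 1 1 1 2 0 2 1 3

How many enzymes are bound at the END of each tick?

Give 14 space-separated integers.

t=0: arr=1 -> substrate=0 bound=1 product=0
t=1: arr=1 -> substrate=0 bound=2 product=0
t=2: arr=1 -> substrate=0 bound=3 product=0
t=3: arr=1 -> substrate=0 bound=4 product=0
t=4: arr=3 -> substrate=2 bound=4 product=1
t=5: arr=0 -> substrate=1 bound=4 product=2
t=6: arr=1 -> substrate=1 bound=4 product=3
t=7: arr=1 -> substrate=1 bound=4 product=4
t=8: arr=1 -> substrate=1 bound=4 product=5
t=9: arr=2 -> substrate=2 bound=4 product=6
t=10: arr=0 -> substrate=1 bound=4 product=7
t=11: arr=2 -> substrate=2 bound=4 product=8
t=12: arr=1 -> substrate=2 bound=4 product=9
t=13: arr=3 -> substrate=4 bound=4 product=10

Answer: 1 2 3 4 4 4 4 4 4 4 4 4 4 4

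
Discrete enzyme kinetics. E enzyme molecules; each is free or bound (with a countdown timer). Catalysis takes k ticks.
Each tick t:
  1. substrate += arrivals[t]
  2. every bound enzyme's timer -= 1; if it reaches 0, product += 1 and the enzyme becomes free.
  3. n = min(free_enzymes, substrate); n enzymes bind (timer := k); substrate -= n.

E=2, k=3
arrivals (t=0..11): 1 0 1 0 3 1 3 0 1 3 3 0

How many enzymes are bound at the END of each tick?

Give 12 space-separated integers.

t=0: arr=1 -> substrate=0 bound=1 product=0
t=1: arr=0 -> substrate=0 bound=1 product=0
t=2: arr=1 -> substrate=0 bound=2 product=0
t=3: arr=0 -> substrate=0 bound=1 product=1
t=4: arr=3 -> substrate=2 bound=2 product=1
t=5: arr=1 -> substrate=2 bound=2 product=2
t=6: arr=3 -> substrate=5 bound=2 product=2
t=7: arr=0 -> substrate=4 bound=2 product=3
t=8: arr=1 -> substrate=4 bound=2 product=4
t=9: arr=3 -> substrate=7 bound=2 product=4
t=10: arr=3 -> substrate=9 bound=2 product=5
t=11: arr=0 -> substrate=8 bound=2 product=6

Answer: 1 1 2 1 2 2 2 2 2 2 2 2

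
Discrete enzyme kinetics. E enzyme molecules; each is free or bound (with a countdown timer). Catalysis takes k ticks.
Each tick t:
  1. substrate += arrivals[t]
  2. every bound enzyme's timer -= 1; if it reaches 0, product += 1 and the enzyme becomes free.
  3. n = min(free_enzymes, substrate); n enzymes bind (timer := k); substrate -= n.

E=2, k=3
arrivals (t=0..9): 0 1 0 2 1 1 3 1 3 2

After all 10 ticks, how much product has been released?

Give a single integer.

Answer: 4

Derivation:
t=0: arr=0 -> substrate=0 bound=0 product=0
t=1: arr=1 -> substrate=0 bound=1 product=0
t=2: arr=0 -> substrate=0 bound=1 product=0
t=3: arr=2 -> substrate=1 bound=2 product=0
t=4: arr=1 -> substrate=1 bound=2 product=1
t=5: arr=1 -> substrate=2 bound=2 product=1
t=6: arr=3 -> substrate=4 bound=2 product=2
t=7: arr=1 -> substrate=4 bound=2 product=3
t=8: arr=3 -> substrate=7 bound=2 product=3
t=9: arr=2 -> substrate=8 bound=2 product=4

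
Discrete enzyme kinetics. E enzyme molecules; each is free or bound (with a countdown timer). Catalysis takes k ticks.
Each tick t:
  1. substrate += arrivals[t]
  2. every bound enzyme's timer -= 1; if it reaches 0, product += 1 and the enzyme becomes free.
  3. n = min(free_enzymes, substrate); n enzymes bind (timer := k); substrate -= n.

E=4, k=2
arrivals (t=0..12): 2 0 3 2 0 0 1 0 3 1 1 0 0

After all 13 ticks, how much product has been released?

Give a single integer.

Answer: 13

Derivation:
t=0: arr=2 -> substrate=0 bound=2 product=0
t=1: arr=0 -> substrate=0 bound=2 product=0
t=2: arr=3 -> substrate=0 bound=3 product=2
t=3: arr=2 -> substrate=1 bound=4 product=2
t=4: arr=0 -> substrate=0 bound=2 product=5
t=5: arr=0 -> substrate=0 bound=1 product=6
t=6: arr=1 -> substrate=0 bound=1 product=7
t=7: arr=0 -> substrate=0 bound=1 product=7
t=8: arr=3 -> substrate=0 bound=3 product=8
t=9: arr=1 -> substrate=0 bound=4 product=8
t=10: arr=1 -> substrate=0 bound=2 product=11
t=11: arr=0 -> substrate=0 bound=1 product=12
t=12: arr=0 -> substrate=0 bound=0 product=13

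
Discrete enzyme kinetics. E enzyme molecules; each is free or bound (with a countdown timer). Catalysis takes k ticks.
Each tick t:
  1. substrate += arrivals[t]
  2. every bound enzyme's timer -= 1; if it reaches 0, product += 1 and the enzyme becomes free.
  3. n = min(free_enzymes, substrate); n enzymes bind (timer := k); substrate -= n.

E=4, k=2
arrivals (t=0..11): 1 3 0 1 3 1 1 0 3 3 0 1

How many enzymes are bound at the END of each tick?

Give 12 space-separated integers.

Answer: 1 4 3 1 4 4 2 1 3 4 3 3

Derivation:
t=0: arr=1 -> substrate=0 bound=1 product=0
t=1: arr=3 -> substrate=0 bound=4 product=0
t=2: arr=0 -> substrate=0 bound=3 product=1
t=3: arr=1 -> substrate=0 bound=1 product=4
t=4: arr=3 -> substrate=0 bound=4 product=4
t=5: arr=1 -> substrate=0 bound=4 product=5
t=6: arr=1 -> substrate=0 bound=2 product=8
t=7: arr=0 -> substrate=0 bound=1 product=9
t=8: arr=3 -> substrate=0 bound=3 product=10
t=9: arr=3 -> substrate=2 bound=4 product=10
t=10: arr=0 -> substrate=0 bound=3 product=13
t=11: arr=1 -> substrate=0 bound=3 product=14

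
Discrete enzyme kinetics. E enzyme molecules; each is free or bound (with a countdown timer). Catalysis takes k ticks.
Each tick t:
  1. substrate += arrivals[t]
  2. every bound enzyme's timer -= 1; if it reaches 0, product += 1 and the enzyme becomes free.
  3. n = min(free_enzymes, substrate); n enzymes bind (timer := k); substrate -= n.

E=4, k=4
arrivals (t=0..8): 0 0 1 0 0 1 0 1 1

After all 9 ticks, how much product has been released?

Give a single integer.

Answer: 1

Derivation:
t=0: arr=0 -> substrate=0 bound=0 product=0
t=1: arr=0 -> substrate=0 bound=0 product=0
t=2: arr=1 -> substrate=0 bound=1 product=0
t=3: arr=0 -> substrate=0 bound=1 product=0
t=4: arr=0 -> substrate=0 bound=1 product=0
t=5: arr=1 -> substrate=0 bound=2 product=0
t=6: arr=0 -> substrate=0 bound=1 product=1
t=7: arr=1 -> substrate=0 bound=2 product=1
t=8: arr=1 -> substrate=0 bound=3 product=1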